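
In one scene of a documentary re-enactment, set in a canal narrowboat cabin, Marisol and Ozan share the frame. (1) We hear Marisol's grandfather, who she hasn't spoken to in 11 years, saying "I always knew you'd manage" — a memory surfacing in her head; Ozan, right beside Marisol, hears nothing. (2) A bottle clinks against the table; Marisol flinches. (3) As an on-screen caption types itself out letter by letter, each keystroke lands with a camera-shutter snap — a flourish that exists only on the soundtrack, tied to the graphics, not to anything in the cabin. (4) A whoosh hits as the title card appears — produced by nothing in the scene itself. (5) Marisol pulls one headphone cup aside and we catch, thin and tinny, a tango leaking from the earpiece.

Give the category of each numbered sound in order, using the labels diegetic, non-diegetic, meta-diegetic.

(1) it's Marisol's recollection rendered as sound; the other character can't hear it → meta-diegetic.
(2) the sound comes from a bottle physically present in the location → diegetic.
(3) it accompanies on-screen graphics, not anything inside the story world → non-diegetic.
(4) is non-diegetic: it's a sound-design accent with no in-world source; no one in the scene can hear it.
(5) is diegetic: the earpiece is a real device on Marisol's head — source music.

meta-diegetic, diegetic, non-diegetic, non-diegetic, diegetic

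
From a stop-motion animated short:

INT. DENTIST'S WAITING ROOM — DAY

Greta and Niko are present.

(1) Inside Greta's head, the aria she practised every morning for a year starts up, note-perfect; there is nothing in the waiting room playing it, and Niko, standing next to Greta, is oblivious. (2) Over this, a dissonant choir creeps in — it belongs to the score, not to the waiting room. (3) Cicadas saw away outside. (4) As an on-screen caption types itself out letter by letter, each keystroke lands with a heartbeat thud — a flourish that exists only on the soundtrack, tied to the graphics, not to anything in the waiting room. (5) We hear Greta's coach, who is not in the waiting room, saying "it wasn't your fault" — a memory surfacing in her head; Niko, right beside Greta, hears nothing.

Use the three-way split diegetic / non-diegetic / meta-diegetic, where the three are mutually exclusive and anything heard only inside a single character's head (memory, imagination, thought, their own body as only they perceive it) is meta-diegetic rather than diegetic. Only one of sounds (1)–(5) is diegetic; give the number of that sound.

3

Sound (1): remembered music, private to Greta — Niko is oblivious because it isn't in the room, so meta-diegetic.
Sound (2): it has no source in the story world and no character can hear it — it's underscore, so non-diegetic.
(3) is diegetic: cicadas is part of the location's real environment.
(4) sound married to a title/caption — outside the diegesis by definition → non-diegetic.
Sound (5): it's Greta's recollection rendered as sound; the other character can't hear it, so meta-diegetic.
Only (3) is diegetic.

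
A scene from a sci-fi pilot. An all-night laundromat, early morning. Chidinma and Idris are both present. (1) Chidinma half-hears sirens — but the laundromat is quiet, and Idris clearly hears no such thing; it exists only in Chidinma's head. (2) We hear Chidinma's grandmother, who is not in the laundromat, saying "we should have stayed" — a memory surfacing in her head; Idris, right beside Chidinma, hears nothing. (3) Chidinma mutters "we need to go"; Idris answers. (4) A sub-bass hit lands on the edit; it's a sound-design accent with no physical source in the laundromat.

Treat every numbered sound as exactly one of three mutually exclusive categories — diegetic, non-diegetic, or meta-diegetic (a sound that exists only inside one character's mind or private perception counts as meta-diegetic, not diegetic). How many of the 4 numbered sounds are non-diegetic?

Sound (1): the sound is imagined by Chidinma; nothing in the story world is producing it and Idris can't hear it, so meta-diegetic.
Sound (2): a remembered line, private to Chidinma — not present in the room, not audible to Idris, so meta-diegetic.
(3) spoken by a character present in the story world → diegetic.
(4) it's a sound-design accent with no in-world source; no one in the scene can hear it → non-diegetic.
Non-diegetic: (4) — that's 1.

1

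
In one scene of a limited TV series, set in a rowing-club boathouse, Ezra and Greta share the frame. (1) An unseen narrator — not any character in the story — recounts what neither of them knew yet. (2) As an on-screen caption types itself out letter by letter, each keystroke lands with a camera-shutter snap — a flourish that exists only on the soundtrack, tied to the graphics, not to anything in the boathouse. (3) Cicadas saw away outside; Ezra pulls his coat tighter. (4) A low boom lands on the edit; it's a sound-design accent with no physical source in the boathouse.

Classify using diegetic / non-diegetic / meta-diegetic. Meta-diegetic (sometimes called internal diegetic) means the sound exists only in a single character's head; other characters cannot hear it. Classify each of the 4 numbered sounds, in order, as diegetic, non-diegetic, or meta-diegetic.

(1) is non-diegetic: the narrator exists outside the story world, addressing only the audience.
(2) is non-diegetic: it accompanies on-screen graphics, not anything inside the story world.
Sound (3): cicadas is part of the location's real environment, so diegetic.
(4) is non-diegetic: nothing in the scene produces it; it's an accent added for the audience.

non-diegetic, non-diegetic, diegetic, non-diegetic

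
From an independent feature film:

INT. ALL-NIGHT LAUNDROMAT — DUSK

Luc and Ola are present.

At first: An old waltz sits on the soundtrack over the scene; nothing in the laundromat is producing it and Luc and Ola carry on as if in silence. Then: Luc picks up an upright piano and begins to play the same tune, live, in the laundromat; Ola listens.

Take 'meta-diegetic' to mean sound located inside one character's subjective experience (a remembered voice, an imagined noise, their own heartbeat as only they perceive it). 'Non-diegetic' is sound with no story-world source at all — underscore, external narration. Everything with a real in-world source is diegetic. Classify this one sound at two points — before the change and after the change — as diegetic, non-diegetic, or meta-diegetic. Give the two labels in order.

non-diegetic, diegetic

Before the change: no in-world source exists and no character can hear it — underscore → non-diegetic.
After the change: an upright piano is now a real source in the story world and the characters hear it → diegetic.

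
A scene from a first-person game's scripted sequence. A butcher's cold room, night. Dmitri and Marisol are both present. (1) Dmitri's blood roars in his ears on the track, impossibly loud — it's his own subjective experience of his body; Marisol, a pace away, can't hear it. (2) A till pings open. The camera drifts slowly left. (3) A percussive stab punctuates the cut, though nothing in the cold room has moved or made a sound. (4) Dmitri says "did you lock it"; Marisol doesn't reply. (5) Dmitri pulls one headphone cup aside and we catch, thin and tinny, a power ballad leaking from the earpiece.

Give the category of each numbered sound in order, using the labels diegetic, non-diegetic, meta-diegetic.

(1) a subjective body sound — Dmitri's private perception, inaudible to Marisol → meta-diegetic.
(2) an in-world source (a till); characters could hear it → diegetic.
(3) nothing in the scene produces it; it's an accent added for the audience → non-diegetic.
(4) Dmitri is a character speaking aloud in the scene → diegetic.
Sound (5): it's leaking from a physical pair of headphones in the scene, so diegetic.

meta-diegetic, diegetic, non-diegetic, diegetic, diegetic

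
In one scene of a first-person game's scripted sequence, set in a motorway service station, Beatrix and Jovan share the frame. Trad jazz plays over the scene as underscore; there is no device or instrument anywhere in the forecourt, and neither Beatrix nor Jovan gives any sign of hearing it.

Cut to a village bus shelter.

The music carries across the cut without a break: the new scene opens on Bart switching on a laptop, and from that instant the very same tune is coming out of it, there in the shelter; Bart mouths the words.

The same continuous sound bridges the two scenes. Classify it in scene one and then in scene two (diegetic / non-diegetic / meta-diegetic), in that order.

Scene one: there's no in-world source anywhere and no character hears it — underscore for the audience only → non-diegetic.
Scene two: once Bart turns on a laptop, the music has a real source in the story world and Bart reacts to it → diegetic.

non-diegetic, diegetic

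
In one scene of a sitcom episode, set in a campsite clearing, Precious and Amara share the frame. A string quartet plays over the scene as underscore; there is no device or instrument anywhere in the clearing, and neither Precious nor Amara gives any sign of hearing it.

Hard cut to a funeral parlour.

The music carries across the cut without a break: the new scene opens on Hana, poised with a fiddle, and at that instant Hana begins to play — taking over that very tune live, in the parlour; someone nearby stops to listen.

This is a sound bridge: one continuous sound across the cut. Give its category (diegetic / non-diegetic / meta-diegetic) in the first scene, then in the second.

non-diegetic, diegetic

Scene one: there's no in-world source anywhere and no character hears it — underscore for the audience only → non-diegetic.
Scene two: from the moment Hana starts playing, the tune is being performed on a fiddle inside the story world and another character hears it → diegetic.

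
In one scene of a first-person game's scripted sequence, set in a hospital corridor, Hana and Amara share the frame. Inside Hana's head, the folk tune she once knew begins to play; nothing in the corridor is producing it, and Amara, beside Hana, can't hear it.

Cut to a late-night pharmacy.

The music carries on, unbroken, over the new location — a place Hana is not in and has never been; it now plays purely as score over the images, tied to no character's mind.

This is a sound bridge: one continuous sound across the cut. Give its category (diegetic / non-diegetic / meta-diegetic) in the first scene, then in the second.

meta-diegetic, non-diegetic

Scene one: the music exists only inside Hana's mind; Amara can't hear it → meta-diegetic.
Scene two: it's detached from Hana entirely and plays over unrelated images with no in-world source — conventional underscore → non-diegetic.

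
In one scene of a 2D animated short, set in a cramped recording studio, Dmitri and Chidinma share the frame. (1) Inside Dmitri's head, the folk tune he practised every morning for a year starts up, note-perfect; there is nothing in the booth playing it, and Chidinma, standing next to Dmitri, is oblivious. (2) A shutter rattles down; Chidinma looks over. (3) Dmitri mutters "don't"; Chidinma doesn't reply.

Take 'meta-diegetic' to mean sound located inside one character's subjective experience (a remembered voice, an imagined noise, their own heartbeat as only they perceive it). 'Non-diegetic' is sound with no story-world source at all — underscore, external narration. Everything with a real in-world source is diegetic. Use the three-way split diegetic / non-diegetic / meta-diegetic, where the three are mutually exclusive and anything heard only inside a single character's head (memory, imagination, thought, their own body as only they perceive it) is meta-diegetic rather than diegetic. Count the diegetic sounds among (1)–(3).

(1) is meta-diegetic: the music is a memory playing inside Dmitri's mind alone; no real-world source, Chidinma can't hear it.
Sound (2): an in-world source (a shutter); characters could hear it, so diegetic.
(3) on-screen dialogue — Dmitri speaks and Chidinma is there to hear → diegetic.
Diegetic: (2), (3) — that's 2.

2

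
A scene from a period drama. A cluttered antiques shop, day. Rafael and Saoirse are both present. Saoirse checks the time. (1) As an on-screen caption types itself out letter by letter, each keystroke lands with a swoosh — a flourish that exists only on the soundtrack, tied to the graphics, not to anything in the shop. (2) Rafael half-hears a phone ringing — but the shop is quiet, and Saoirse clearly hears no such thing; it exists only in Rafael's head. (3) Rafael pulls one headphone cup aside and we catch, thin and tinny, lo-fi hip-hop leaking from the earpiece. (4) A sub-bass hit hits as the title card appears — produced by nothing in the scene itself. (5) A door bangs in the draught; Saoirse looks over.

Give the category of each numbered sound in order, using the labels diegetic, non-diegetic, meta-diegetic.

non-diegetic, meta-diegetic, diegetic, non-diegetic, diegetic

Sound (1): sound married to a title/caption — outside the diegesis by definition, so non-diegetic.
(2) the sound is imagined by Rafael; nothing in the story world is producing it and Saoirse can't hear it → meta-diegetic.
(3) the headphones are an on-screen source → diegetic.
(4) is non-diegetic: an editorial stinger — it belongs to the cut, not the story world.
(5) is diegetic: the sound comes from a door physically present in the location.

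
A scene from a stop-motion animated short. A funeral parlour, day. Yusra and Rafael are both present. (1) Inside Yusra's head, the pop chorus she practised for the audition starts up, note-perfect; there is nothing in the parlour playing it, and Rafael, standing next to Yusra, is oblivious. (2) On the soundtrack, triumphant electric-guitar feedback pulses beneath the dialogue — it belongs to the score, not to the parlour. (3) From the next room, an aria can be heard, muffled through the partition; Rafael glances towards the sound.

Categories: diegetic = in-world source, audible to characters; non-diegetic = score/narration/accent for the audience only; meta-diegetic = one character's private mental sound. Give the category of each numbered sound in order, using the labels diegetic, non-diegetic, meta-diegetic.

Sound (1): the music is a memory playing inside Yusra's mind alone; no real-world source, Rafael can't hear it, so meta-diegetic.
(2) it has no source in the story world and no character can hear it — it's underscore → non-diegetic.
(3) is diegetic: the music has an off-screen but real-world source and a character hears it.

meta-diegetic, non-diegetic, diegetic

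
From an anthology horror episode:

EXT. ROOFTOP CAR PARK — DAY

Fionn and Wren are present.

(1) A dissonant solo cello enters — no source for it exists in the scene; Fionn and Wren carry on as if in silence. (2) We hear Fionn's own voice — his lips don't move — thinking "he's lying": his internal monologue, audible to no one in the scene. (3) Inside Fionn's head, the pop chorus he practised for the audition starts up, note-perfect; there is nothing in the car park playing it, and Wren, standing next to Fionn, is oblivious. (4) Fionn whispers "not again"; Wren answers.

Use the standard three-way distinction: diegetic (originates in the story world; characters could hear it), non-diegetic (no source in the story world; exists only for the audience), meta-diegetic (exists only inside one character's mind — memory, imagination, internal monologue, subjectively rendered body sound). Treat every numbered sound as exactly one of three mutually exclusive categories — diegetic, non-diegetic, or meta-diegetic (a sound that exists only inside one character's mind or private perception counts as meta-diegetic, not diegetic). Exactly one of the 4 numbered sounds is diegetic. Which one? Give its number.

(1) is non-diegetic: score with no on-screen or off-screen source; it exists for the audience alone.
Sound (2): internal monologue — inside Fionn's mind, not spoken into the scene, so meta-diegetic.
(3) the music is a memory playing inside Fionn's mind alone; no real-world source, Wren can't hear it → meta-diegetic.
Sound (4): spoken by a character present in the story world, so diegetic.
Only (4) is diegetic.

4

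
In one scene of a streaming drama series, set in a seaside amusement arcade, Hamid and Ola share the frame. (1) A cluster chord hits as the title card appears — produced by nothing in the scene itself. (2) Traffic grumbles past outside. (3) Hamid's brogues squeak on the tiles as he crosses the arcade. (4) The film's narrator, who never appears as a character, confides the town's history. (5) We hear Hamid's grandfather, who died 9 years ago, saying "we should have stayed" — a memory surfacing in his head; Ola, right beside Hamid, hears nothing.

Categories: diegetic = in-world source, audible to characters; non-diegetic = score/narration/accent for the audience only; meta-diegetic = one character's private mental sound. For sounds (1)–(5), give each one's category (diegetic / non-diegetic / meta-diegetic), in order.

non-diegetic, diegetic, diegetic, non-diegetic, meta-diegetic

(1) an editorial stinger — it belongs to the cut, not the story world → non-diegetic.
Sound (2): it's the actual ambient sound of the location, so diegetic.
(3) is diegetic: Hamid's footsteps are produced in the story world.
(4) external voice-over — not a character, not heard by anyone in the scene → non-diegetic.
Sound (5): the voice is a memory playing only inside Hamid's mind; Ola can't hear it, so meta-diegetic.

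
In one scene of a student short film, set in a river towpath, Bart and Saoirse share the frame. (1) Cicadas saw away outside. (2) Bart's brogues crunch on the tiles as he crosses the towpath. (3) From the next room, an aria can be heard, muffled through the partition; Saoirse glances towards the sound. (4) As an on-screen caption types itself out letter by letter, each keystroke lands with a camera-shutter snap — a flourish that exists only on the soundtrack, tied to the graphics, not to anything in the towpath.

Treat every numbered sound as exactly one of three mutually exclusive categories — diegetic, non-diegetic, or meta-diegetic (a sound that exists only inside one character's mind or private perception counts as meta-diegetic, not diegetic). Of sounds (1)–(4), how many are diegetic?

3

Sound (1): ambient/room sound belonging to the story's physical space, so diegetic.
(2) it's the physical sound of Bart moving in the space → diegetic.
(3) off-screen diegetic: the source is out of frame but still in the story's space → diegetic.
Sound (4): sound married to a title/caption — outside the diegesis by definition, so non-diegetic.
Diegetic: (1), (2), (3) — that's 3.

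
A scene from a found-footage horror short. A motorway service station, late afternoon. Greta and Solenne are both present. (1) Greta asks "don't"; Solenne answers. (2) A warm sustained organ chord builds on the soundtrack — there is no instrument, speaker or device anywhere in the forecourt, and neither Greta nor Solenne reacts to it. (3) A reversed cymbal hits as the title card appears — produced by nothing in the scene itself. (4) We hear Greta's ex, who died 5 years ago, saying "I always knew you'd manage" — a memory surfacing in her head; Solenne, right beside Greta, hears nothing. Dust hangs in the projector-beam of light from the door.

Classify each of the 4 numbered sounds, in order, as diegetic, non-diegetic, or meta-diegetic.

diegetic, non-diegetic, non-diegetic, meta-diegetic

(1) on-screen dialogue — Greta speaks and Solenne is there to hear → diegetic.
Sound (2): it has no source in the story world and no character can hear it — it's underscore, so non-diegetic.
(3) nothing in the scene produces it; it's an accent added for the audience → non-diegetic.
(4) it's Greta's recollection rendered as sound; the other character can't hear it → meta-diegetic.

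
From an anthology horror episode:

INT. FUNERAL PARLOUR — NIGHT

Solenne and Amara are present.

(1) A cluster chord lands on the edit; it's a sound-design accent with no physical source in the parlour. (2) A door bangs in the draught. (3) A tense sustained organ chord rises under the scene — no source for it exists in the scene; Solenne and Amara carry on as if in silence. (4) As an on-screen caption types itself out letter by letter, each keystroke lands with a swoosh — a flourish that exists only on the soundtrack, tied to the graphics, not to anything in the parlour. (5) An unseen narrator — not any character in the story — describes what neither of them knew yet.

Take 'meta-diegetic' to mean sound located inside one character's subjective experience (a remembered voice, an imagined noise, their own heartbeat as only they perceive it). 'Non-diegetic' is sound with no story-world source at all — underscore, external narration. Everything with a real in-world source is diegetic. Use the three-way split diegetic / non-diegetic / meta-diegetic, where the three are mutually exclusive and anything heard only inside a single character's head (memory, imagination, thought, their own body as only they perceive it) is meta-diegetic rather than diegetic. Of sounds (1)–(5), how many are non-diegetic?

(1) an editorial stinger — it belongs to the cut, not the story world → non-diegetic.
(2) is diegetic: an in-world source (a door); characters could hear it.
(3) is non-diegetic: score with no on-screen or off-screen source; it exists for the audience alone.
Sound (4): the caption isn't part of the story world, so neither is the sound tied to it, so non-diegetic.
(5) is non-diegetic: external voice-over — not a character, not heard by anyone in the scene.
So 4 of the 5 are non-diegetic: (1), (3), (4), (5).

4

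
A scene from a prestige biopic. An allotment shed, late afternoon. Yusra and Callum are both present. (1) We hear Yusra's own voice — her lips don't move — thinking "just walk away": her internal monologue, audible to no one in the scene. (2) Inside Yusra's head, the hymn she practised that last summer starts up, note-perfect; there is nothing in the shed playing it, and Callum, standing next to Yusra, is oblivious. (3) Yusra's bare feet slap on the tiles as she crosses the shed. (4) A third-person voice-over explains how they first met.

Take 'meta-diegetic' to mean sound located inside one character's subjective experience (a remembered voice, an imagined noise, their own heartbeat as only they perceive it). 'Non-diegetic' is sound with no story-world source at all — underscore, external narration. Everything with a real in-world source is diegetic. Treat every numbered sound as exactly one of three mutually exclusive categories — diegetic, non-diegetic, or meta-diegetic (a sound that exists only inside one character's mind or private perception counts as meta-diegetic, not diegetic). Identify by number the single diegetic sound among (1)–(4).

3

Sound (1): it's Yusra's unspoken thought, heard only by the audience via her subjectivity, so meta-diegetic.
Sound (2): the music is a memory playing inside Yusra's mind alone; no real-world source, Callum can't hear it, so meta-diegetic.
Sound (3): a character's body making contact with the set — an in-world sound, so diegetic.
(4) commentary laid over the scene from outside the fiction → non-diegetic.
Only (3) is diegetic.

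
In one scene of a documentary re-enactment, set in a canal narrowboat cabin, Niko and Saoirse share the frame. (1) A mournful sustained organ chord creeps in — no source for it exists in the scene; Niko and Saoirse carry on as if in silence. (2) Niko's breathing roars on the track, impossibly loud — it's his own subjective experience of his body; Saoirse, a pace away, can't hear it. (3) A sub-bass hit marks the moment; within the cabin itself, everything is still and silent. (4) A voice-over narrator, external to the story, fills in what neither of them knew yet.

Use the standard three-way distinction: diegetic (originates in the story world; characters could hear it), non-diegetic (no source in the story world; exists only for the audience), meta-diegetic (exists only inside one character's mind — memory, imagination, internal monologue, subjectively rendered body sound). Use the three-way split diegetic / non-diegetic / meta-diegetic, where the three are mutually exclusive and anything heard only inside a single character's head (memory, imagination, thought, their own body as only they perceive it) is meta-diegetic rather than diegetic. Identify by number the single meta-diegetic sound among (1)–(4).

(1) score with no on-screen or off-screen source; it exists for the audience alone → non-diegetic.
Sound (2): point-of-audition from inside Niko's body; not a sound in the room, so meta-diegetic.
(3) is non-diegetic: it's a sound-design accent with no in-world source; no one in the scene can hear it.
(4) commentary laid over the scene from outside the fiction → non-diegetic.
Only (2) is meta-diegetic.

2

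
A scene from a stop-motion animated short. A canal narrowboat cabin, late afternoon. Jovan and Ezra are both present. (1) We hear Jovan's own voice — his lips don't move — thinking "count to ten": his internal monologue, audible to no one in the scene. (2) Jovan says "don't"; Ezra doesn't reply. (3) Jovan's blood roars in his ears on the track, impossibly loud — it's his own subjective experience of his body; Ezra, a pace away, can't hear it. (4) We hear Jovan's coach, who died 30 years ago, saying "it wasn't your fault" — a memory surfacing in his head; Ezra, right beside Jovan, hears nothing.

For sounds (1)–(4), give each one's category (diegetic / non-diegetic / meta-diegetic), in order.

(1) is meta-diegetic: internal monologue — inside Jovan's mind, not spoken into the scene.
(2) spoken by a character present in the story world → diegetic.
(3) is meta-diegetic: point-of-audition from inside Jovan's body; not a sound in the room.
(4) is meta-diegetic: the voice is a memory playing only inside Jovan's mind; Ezra can't hear it.

meta-diegetic, diegetic, meta-diegetic, meta-diegetic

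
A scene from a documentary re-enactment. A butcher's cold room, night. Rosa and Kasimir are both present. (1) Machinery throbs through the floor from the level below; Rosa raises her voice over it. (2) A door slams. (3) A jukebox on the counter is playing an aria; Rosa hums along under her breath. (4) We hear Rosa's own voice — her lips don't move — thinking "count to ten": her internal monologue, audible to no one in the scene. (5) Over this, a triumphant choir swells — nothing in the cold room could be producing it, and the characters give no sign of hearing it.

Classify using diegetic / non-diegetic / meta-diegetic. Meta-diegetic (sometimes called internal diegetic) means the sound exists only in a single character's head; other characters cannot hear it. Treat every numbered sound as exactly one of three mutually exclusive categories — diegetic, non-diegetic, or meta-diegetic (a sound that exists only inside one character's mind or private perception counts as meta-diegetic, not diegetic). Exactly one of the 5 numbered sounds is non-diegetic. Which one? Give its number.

(1) ambient/room sound belonging to the story's physical space → diegetic.
(2) an in-world source (a door); characters could hear it → diegetic.
Sound (3): a jukebox is a physical source in the scene and Rosa reacts to it, so diegetic.
(4) is meta-diegetic: it's Rosa's unspoken thought, heard only by the audience via her subjectivity.
(5) is non-diegetic: score with no on-screen or off-screen source; it exists for the audience alone.
Only (5) is non-diegetic.

5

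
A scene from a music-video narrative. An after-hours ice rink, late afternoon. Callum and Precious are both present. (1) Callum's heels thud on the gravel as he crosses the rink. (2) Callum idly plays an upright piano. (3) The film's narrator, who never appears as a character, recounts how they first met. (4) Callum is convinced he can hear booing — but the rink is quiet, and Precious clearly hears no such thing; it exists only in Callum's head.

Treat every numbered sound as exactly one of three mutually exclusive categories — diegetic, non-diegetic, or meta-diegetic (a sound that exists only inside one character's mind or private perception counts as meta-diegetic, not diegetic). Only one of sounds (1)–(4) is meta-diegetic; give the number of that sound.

(1) is diegetic: a character's body making contact with the set — an in-world sound.
(2) is diegetic: a character is playing an upright piano on screen.
(3) the narrator exists outside the story world, addressing only the audience → non-diegetic.
(4) Callum alone 'hears' it — an imagined sound, not present in the space → meta-diegetic.
Only (4) is meta-diegetic.

4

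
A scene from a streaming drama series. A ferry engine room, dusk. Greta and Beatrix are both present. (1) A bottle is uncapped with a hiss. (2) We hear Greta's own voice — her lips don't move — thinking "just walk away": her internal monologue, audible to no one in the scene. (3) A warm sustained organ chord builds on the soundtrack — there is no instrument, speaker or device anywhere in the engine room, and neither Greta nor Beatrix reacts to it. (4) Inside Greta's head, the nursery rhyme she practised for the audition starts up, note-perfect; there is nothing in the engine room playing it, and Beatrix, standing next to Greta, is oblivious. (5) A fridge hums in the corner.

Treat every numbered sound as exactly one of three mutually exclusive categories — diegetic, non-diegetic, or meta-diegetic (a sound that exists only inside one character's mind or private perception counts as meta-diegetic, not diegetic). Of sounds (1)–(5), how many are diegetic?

(1) is diegetic: an in-world source (a bottle); characters could hear it.
Sound (2): it's Greta's unspoken thought, heard only by the audience via her subjectivity, so meta-diegetic.
Sound (3): score with no on-screen or off-screen source; it exists for the audience alone, so non-diegetic.
(4) is meta-diegetic: the music is a memory playing inside Greta's mind alone; no real-world source, Beatrix can't hear it.
(5) is diegetic: a fridge is part of the location's real environment.
Diegetic: (1), (5) — that's 2.

2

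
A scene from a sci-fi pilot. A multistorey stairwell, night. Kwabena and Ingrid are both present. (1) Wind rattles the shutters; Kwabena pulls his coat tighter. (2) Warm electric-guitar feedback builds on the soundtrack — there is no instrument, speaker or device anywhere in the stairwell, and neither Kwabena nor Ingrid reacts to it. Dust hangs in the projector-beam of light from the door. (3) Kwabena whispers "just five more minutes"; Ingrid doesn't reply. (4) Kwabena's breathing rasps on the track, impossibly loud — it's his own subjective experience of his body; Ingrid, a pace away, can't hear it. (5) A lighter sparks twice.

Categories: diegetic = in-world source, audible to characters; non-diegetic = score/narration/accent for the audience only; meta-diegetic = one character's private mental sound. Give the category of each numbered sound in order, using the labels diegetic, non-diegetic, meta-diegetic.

(1) wind is part of the location's real environment → diegetic.
(2) is non-diegetic: score with no on-screen or off-screen source; it exists for the audience alone.
Sound (3): on-screen dialogue — Kwabena speaks and Ingrid is there to hear, so diegetic.
(4) a subjective body sound — Kwabena's private perception, inaudible to Ingrid → meta-diegetic.
Sound (5): the sound comes from a lighter physically present in the location, so diegetic.

diegetic, non-diegetic, diegetic, meta-diegetic, diegetic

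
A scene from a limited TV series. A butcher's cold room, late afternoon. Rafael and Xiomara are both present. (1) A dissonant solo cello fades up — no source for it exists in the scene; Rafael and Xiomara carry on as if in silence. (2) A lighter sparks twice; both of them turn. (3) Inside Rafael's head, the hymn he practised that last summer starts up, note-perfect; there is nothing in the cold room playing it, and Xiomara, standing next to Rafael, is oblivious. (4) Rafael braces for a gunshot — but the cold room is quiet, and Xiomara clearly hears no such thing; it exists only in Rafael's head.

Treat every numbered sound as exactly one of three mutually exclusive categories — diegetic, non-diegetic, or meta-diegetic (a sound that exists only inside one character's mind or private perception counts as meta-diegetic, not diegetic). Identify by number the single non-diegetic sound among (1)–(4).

Sound (1): score with no on-screen or off-screen source; it exists for the audience alone, so non-diegetic.
(2) the sound comes from a lighter physically present in the location → diegetic.
(3) is meta-diegetic: the music is a memory playing inside Rafael's mind alone; no real-world source, Xiomara can't hear it.
Sound (4): subjective to Rafael: the cold room is silent and Xiomara hears nothing, so meta-diegetic.
Only (1) is non-diegetic.

1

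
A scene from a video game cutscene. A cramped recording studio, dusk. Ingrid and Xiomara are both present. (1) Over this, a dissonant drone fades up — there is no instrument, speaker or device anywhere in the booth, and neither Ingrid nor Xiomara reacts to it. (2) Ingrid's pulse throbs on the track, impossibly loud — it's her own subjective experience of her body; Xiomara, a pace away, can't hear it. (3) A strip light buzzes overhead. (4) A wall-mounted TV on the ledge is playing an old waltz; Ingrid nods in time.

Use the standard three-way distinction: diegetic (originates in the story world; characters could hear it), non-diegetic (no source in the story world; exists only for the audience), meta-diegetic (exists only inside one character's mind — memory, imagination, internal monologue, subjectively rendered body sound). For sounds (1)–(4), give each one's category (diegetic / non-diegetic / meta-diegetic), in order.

non-diegetic, meta-diegetic, diegetic, diegetic

(1) score with no on-screen or off-screen source; it exists for the audience alone → non-diegetic.
Sound (2): it's Ingrid's internal bodily sensation rendered as sound; only Ingrid 'hears' it, so meta-diegetic.
(3) a strip light is part of the location's real environment → diegetic.
(4) source music from a wall-mounted TV, which exists in the story world → diegetic.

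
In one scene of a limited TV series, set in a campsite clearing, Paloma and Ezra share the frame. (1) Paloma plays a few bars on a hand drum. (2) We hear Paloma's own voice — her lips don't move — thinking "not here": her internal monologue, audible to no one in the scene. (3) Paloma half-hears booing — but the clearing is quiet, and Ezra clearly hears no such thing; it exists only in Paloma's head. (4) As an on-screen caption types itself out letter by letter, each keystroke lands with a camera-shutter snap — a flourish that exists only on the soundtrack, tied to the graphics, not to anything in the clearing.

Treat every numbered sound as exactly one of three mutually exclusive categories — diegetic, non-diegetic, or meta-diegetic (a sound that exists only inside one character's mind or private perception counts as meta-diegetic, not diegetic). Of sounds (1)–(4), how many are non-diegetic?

(1) is diegetic: a character is playing a hand drum on screen.
Sound (2): Paloma's thought-voice: a private mental sound no other character can hear, so meta-diegetic.
(3) Paloma alone 'hears' it — an imagined sound, not present in the space → meta-diegetic.
(4) the caption isn't part of the story world, so neither is the sound tied to it → non-diegetic.
So 1 of the 4 is non-diegetic: (4).

1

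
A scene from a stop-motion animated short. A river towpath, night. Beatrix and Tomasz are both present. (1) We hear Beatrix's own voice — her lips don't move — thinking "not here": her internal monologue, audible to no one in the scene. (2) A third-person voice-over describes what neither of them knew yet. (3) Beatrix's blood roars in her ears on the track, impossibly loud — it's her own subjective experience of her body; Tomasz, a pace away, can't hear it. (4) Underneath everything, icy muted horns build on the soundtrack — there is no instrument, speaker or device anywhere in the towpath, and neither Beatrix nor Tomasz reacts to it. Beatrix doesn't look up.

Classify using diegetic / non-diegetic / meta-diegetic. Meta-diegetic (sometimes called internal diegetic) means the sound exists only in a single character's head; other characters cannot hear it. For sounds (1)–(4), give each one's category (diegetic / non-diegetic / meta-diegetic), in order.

(1) internal monologue — inside Beatrix's mind, not spoken into the scene → meta-diegetic.
Sound (2): commentary laid over the scene from outside the fiction, so non-diegetic.
Sound (3): it's Beatrix's internal bodily sensation rendered as sound; only Beatrix 'hears' it, so meta-diegetic.
Sound (4): nothing in the towpath produces it and the characters don't hear it — pure soundtrack, so non-diegetic.

meta-diegetic, non-diegetic, meta-diegetic, non-diegetic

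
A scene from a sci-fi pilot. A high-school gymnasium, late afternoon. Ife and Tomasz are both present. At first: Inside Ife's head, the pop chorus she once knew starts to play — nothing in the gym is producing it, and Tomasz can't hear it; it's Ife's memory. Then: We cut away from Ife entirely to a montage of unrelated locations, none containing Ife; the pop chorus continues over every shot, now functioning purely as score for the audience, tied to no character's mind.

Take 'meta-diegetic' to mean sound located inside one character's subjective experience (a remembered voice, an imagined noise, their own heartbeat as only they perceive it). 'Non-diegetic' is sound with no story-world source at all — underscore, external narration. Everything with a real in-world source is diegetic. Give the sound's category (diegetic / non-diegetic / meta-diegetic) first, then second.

First: the music lives inside Ife's mind alone; Tomasz can't hear it → meta-diegetic.
Second: once it plays over shots Ife isn't in, detached from any character's subjectivity, it's conventional underscore → non-diegetic.

meta-diegetic, non-diegetic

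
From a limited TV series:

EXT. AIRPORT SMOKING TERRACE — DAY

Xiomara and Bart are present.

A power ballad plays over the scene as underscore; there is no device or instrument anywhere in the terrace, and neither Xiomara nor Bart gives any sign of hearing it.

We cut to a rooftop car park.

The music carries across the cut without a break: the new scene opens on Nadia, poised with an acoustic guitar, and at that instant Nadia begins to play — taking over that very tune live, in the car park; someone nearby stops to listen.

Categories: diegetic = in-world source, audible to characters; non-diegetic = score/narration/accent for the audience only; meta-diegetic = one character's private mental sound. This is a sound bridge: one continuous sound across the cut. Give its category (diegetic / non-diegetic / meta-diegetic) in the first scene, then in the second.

Scene one: there's no in-world source anywhere and no character hears it — underscore for the audience only → non-diegetic.
Scene two: from the moment Nadia starts playing, the tune is being performed on an acoustic guitar inside the story world and another character hears it → diegetic.

non-diegetic, diegetic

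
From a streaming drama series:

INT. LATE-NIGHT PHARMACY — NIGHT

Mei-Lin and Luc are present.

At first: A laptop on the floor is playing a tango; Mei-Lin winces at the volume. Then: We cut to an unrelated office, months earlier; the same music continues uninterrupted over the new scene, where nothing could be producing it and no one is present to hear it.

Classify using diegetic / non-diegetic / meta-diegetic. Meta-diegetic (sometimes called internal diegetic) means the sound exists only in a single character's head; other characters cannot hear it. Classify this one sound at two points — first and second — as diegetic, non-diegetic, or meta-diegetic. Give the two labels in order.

diegetic, non-diegetic

First: a laptop is a real in-scene source and Mei-Lin reacts to it → diegetic.
Second: there is no longer any in-world source and no one can hear it — it has become underscore → non-diegetic.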